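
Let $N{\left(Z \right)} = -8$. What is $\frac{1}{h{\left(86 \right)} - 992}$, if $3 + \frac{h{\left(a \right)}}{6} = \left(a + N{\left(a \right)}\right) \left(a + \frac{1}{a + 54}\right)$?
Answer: $\frac{35}{1373447} \approx 2.5483 \cdot 10^{-5}$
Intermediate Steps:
$h{\left(a \right)} = -18 + 6 \left(-8 + a\right) \left(a + \frac{1}{54 + a}\right)$ ($h{\left(a \right)} = -18 + 6 \left(a - 8\right) \left(a + \frac{1}{a + 54}\right) = -18 + 6 \left(-8 + a\right) \left(a + \frac{1}{54 + a}\right)$)
$\frac{1}{h{\left(86 \right)} - 992} = \frac{1}{\frac{6 \left(-170 + 86^{3} - 37324 + 46 \cdot 86^{2}\right)}{54 + 86} - 992} = \frac{1}{\frac{6 \left(-170 + 636056 - 37324 + 46 \cdot 7396\right)}{140} - 992} = \frac{1}{6 \cdot \frac{1}{140} \left(-170 + 636056 - 37324 + 340216\right) - 992} = \frac{1}{6 \cdot \frac{1}{140} \cdot 938778 - 992} = \frac{1}{\frac{1408167}{35} - 992} = \frac{1}{\frac{1373447}{35}} = \frac{35}{1373447}$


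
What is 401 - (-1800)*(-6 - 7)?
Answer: -22999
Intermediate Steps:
401 - (-1800)*(-6 - 7) = 401 - (-1800)*(-13) = 401 - 180*130 = 401 - 23400 = -22999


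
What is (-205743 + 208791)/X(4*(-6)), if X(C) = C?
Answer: -127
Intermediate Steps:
(-205743 + 208791)/X(4*(-6)) = (-205743 + 208791)/((4*(-6))) = 3048/(-24) = 3048*(-1/24) = -127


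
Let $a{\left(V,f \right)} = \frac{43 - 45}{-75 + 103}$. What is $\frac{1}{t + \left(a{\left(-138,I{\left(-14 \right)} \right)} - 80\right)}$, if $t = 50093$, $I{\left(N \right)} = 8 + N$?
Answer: $\frac{14}{700181} \approx 1.9995 \cdot 10^{-5}$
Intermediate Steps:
$a{\left(V,f \right)} = - \frac{1}{14}$ ($a{\left(V,f \right)} = - \frac{2}{28} = \left(-2\right) \frac{1}{28} = - \frac{1}{14}$)
$\frac{1}{t + \left(a{\left(-138,I{\left(-14 \right)} \right)} - 80\right)} = \frac{1}{50093 - \frac{1121}{14}} = \frac{1}{\frac{700181}{14}} = \frac{14}{700181}$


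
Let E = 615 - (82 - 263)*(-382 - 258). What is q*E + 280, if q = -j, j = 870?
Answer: 100246030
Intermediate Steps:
q = -870 (q = -1*870 = -870)
E = -115225 (E = 615 - (-181)*(-640) = 615 - 1*115840 = 615 - 115840 = -115225)
q*E + 280 = -870*(-115225) + 280 = 100245750 + 280 = 100246030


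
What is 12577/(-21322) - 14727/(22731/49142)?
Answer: -5143773595045/161556794 ≈ -31839.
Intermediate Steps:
12577/(-21322) - 14727/(22731/49142) = 12577*(-1/21322) - 14727/(22731*(1/49142)) = -12577/21322 - 14727/22731/49142 = -12577/21322 - 14727*49142/22731 = -12577/21322 - 241238078/7577 = -5143773595045/161556794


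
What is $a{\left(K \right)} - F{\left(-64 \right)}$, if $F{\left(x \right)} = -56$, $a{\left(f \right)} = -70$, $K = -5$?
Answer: $-14$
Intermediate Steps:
$a{\left(K \right)} - F{\left(-64 \right)} = -70 - -56 = -70 + 56 = -14$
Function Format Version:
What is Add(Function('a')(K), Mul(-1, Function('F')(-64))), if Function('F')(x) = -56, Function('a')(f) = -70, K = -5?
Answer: -14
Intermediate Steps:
Add(Function('a')(K), Mul(-1, Function('F')(-64))) = Add(-70, Mul(-1, -56)) = Add(-70, 56) = -14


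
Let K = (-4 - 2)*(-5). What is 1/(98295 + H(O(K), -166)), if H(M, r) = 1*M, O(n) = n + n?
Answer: 1/98355 ≈ 1.0167e-5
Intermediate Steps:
K = 30 (K = -6*(-5) = 30)
O(n) = 2*n
H(M, r) = M
1/(98295 + H(O(K), -166)) = 1/(98295 + 2*30) = 1/(98295 + 60) = 1/98355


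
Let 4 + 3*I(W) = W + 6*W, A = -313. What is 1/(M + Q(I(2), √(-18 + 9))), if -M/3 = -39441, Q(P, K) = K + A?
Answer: 118010/13926360109 - 3*I/13926360109 ≈ 8.4739e-6 - 2.1542e-10*I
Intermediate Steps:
I(W) = -4/3 + 7*W/3 (I(W) = -4/3 + (W + 6*W)/3 = -4/3 + (7*W)/3 = -4/3 + 7*W/3)
Q(P, K) = -313 + K (Q(P, K) = K - 313 = -313 + K)
M = 118323 (M = -3*(-39441) = 118323)
1/(M + Q(I(2), √(-18 + 9))) = 1/(118323 + (-313 + √(-18 + 9))) = 1/(118323 + (-313 + √(-9))) = 1/(118323 + (-313 + 3*I)) = 1/(118010 + 3*I) = (118010 - 3*I)/13926360109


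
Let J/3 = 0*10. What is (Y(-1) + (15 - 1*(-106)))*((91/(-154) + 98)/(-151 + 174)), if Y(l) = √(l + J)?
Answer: 23573/46 + 2143*I/506 ≈ 512.46 + 4.2352*I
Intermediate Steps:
J = 0 (J = 3*(0*10) = 3*0 = 0)
Y(l) = √l (Y(l) = √(l + 0) = √l)
(Y(-1) + (15 - 1*(-106)))*((91/(-154) + 98)/(-151 + 174)) = (√(-1) + (15 - 1*(-106)))*((91/(-154) + 98)/(-151 + 174)) = (I + (15 + 106))*((91*(-1/154) + 98)/23) = (I + 121)*((-13/22 + 98)*(1/23)) = (121 + I)*((2143/22)*(1/23)) = (121 + I)*(2143/506) = 23573/46 + 2143*I/506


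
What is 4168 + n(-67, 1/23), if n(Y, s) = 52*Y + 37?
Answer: 721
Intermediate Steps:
n(Y, s) = 37 + 52*Y
4168 + n(-67, 1/23) = 4168 + (37 + 52*(-67)) = 4168 + (37 - 3484) = 4168 - 3447 = 721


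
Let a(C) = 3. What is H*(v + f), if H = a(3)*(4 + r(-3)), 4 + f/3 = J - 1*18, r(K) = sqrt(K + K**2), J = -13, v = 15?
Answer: -1080 - 270*sqrt(6) ≈ -1741.4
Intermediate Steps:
f = -105 (f = -12 + 3*(-13 - 1*18) = -12 + 3*(-13 - 18) = -12 + 3*(-31) = -12 - 93 = -105)
H = 12 + 3*sqrt(6) (H = 3*(4 + sqrt(-3*(1 - 3))) = 3*(4 + sqrt(-3*(-2))) = 3*(4 + sqrt(6)) = 12 + 3*sqrt(6) ≈ 19.348)
H*(v + f) = (12 + 3*sqrt(6))*(15 - 105) = (12 + 3*sqrt(6))*(-90) = -1080 - 270*sqrt(6)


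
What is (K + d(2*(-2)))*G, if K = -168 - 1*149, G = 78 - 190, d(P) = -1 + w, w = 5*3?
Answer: 33936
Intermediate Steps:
w = 15
d(P) = 14 (d(P) = -1 + 15 = 14)
G = -112
K = -317 (K = -168 - 149 = -317)
(K + d(2*(-2)))*G = (-317 + 14)*(-112) = -303*(-112) = 33936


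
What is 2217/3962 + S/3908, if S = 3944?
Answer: 6072541/3870874 ≈ 1.5688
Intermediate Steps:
2217/3962 + S/3908 = 2217/3962 + 3944/3908 = 2217*(1/3962) + 3944*(1/3908) = 2217/3962 + 986/977 = 6072541/3870874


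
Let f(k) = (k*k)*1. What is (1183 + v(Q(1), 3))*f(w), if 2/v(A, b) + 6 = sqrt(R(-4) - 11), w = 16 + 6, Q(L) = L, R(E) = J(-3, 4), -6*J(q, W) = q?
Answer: 17745860/31 - 968*I*sqrt(42)/93 ≈ 5.7245e+5 - 67.455*I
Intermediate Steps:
J(q, W) = -q/6
R(E) = 1/2 (R(E) = -1/6*(-3) = 1/2)
w = 22
f(k) = k**2 (f(k) = k**2*1 = k**2)
v(A, b) = 2/(-6 + I*sqrt(42)/2) (v(A, b) = 2/(-6 + sqrt(1/2 - 11)) = 2/(-6 + sqrt(-21/2)) = 2/(-6 + I*sqrt(42)/2))
(1183 + v(Q(1), 3))*f(w) = (1183 + (-8/31 - 2*I*sqrt(42)/93))*22**2 = (36665/31 - 2*I*sqrt(42)/93)*484 = 17745860/31 - 968*I*sqrt(42)/93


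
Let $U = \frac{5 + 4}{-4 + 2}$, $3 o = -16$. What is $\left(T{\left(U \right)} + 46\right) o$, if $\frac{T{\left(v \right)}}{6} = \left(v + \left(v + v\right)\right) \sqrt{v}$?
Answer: $- \frac{736}{3} + 648 i \sqrt{2} \approx -245.33 + 916.41 i$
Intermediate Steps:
$o = - \frac{16}{3}$ ($o = \frac{1}{3} \left(-16\right) = - \frac{16}{3} \approx -5.3333$)
$U = - \frac{9}{2}$ ($U = \frac{9}{-2} = 9 \left(- \frac{1}{2}\right) = - \frac{9}{2} \approx -4.5$)
$T{\left(v \right)} = 18 v^{\frac{3}{2}}$ ($T{\left(v \right)} = 6 \left(v + \left(v + v\right)\right) \sqrt{v} = 6 \left(v + 2 v\right) \sqrt{v} = 6 \cdot 3 v \sqrt{v} = 6 \cdot 3 v^{\frac{3}{2}} = 18 v^{\frac{3}{2}}$)
$\left(T{\left(U \right)} + 46\right) o = \left(18 \left(- \frac{9}{2}\right)^{\frac{3}{2}} + 46\right) \left(- \frac{16}{3}\right) = \left(18 \left(- \frac{27 i \sqrt{2}}{4}\right) + 46\right) \left(- \frac{16}{3}\right) = \left(- \frac{243 i \sqrt{2}}{2} + 46\right) \left(- \frac{16}{3}\right) = \left(46 - \frac{243 i \sqrt{2}}{2}\right) \left(- \frac{16}{3}\right) = - \frac{736}{3} + 648 i \sqrt{2}$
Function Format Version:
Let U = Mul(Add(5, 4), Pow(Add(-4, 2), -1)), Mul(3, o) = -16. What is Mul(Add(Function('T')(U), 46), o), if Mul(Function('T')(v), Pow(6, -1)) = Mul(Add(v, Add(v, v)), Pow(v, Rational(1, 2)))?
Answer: Add(Rational(-736, 3), Mul(648, I, Pow(2, Rational(1, 2)))) ≈ Add(-245.33, Mul(916.41, I))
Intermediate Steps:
o = Rational(-16, 3) (o = Mul(Rational(1, 3), -16) = Rational(-16, 3) ≈ -5.3333)
U = Rational(-9, 2) (U = Mul(9, Pow(-2, -1)) = Mul(9, Rational(-1, 2)) = Rational(-9, 2) ≈ -4.5000)
Function('T')(v) = Mul(18, Pow(v, Rational(3, 2))) (Function('T')(v) = Mul(6, Mul(Add(v, Add(v, v)), Pow(v, Rational(1, 2)))) = Mul(6, Mul(Add(v, Mul(2, v)), Pow(v, Rational(1, 2)))) = Mul(6, Mul(Mul(3, v), Pow(v, Rational(1, 2)))) = Mul(6, Mul(3, Pow(v, Rational(3, 2)))) = Mul(18, Pow(v, Rational(3, 2))))
Mul(Add(Function('T')(U), 46), o) = Mul(Add(Mul(18, Pow(Rational(-9, 2), Rational(3, 2))), 46), Rational(-16, 3)) = Mul(Add(Mul(18, Mul(Rational(-27, 4), I, Pow(2, Rational(1, 2)))), 46), Rational(-16, 3)) = Mul(Add(Mul(Rational(-243, 2), I, Pow(2, Rational(1, 2))), 46), Rational(-16, 3)) = Mul(Add(46, Mul(Rational(-243, 2), I, Pow(2, Rational(1, 2)))), Rational(-16, 3)) = Add(Rational(-736, 3), Mul(648, I, Pow(2, Rational(1, 2))))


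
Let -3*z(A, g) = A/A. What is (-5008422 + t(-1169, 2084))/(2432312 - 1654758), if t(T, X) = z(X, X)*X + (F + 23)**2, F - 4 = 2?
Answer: -15024827/2332662 ≈ -6.4411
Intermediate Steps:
F = 6 (F = 4 + 2 = 6)
z(A, g) = -1/3 (z(A, g) = -A/(3*A) = -1/3*1 = -1/3)
t(T, X) = 841 - X/3 (t(T, X) = -X/3 + (6 + 23)**2 = -X/3 + 29**2 = -X/3 + 841 = 841 - X/3)
(-5008422 + t(-1169, 2084))/(2432312 - 1654758) = (-5008422 + (841 - 1/3*2084))/(2432312 - 1654758) = (-5008422 + (841 - 2084/3))/777554 = (-5008422 + 439/3)*(1/777554) = -15024827/3*1/777554 = -15024827/2332662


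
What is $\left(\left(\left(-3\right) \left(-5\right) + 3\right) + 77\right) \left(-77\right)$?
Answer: $-7315$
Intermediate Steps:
$\left(\left(\left(-3\right) \left(-5\right) + 3\right) + 77\right) \left(-77\right) = \left(\left(15 + 3\right) + 77\right) \left(-77\right) = \left(18 + 77\right) \left(-77\right) = 95 \left(-77\right) = -7315$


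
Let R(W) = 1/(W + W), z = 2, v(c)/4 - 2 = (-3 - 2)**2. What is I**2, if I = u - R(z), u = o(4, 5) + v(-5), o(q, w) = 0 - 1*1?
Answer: 182329/16 ≈ 11396.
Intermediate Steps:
v(c) = 108 (v(c) = 8 + 4*(-3 - 2)**2 = 8 + 4*(-5)**2 = 8 + 4*25 = 8 + 100 = 108)
o(q, w) = -1 (o(q, w) = 0 - 1 = -1)
u = 107 (u = -1 + 108 = 107)
R(W) = 1/(2*W)
I = 427/4 (I = 107 - 1/(2*2) = 107 - 1*1/4 = 107 - 1/4 = 427/4 ≈ 106.75)
I**2 = (427/4)**2 = 182329/16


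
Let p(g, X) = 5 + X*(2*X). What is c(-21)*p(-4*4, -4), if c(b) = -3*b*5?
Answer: 11655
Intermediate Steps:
c(b) = -15*b
p(g, X) = 5 + 2*X²
c(-21)*p(-4*4, -4) = (-15*(-21))*(5 + 2*(-4)²) = 315*(5 + 2*16) = 315*(5 + 32) = 315*37 = 11655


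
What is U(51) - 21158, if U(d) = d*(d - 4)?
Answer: -18761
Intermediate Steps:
U(d) = d*(-4 + d)
U(51) - 21158 = 51*(-4 + 51) - 21158 = 51*47 - 21158 = 2397 - 21158 = -18761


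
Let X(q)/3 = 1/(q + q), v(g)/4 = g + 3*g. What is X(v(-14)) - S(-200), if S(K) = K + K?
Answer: 179197/448 ≈ 399.99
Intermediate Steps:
v(g) = 16*g (v(g) = 4*(g + 3*g) = 4*(4*g) = 16*g)
X(q) = 3/(2*q) (X(q) = 3/(q + q) = 3/((2*q)) = 3*(1/(2*q)) = 3/(2*q))
S(K) = 2*K
X(v(-14)) - S(-200) = 3/(2*((16*(-14)))) - 2*(-200) = (3/2)/(-224) - 1*(-400) = (3/2)*(-1/224) + 400 = -3/448 + 400 = 179197/448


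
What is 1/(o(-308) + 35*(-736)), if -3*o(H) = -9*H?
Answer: -1/26684 ≈ -3.7476e-5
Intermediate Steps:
o(H) = 3*H (o(H) = -(-3)*H = 3*H)
1/(o(-308) + 35*(-736)) = 1/(3*(-308) + 35*(-736)) = 1/(-924 - 25760) = 1/(-26684) = -1/26684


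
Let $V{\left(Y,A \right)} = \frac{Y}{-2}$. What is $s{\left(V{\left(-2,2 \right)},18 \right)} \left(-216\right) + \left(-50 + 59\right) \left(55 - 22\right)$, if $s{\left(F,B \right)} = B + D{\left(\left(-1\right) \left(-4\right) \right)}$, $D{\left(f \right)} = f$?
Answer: $-4455$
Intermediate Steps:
$V{\left(Y,A \right)} = - \frac{Y}{2}$ ($V{\left(Y,A \right)} = Y \left(- \frac{1}{2}\right) = - \frac{Y}{2}$)
$s{\left(F,B \right)} = 4 + B$ ($s{\left(F,B \right)} = B - -4 = B + 4 = 4 + B$)
$s{\left(V{\left(-2,2 \right)},18 \right)} \left(-216\right) + \left(-50 + 59\right) \left(55 - 22\right) = \left(4 + 18\right) \left(-216\right) + \left(-50 + 59\right) \left(55 - 22\right) = 22 \left(-216\right) + 9 \cdot 33 = -4752 + 297 = -4455$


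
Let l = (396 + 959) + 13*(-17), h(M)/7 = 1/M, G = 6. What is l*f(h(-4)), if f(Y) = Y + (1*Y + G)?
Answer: 2835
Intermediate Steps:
h(M) = 7/M
f(Y) = 6 + 2*Y (f(Y) = Y + (1*Y + 6) = Y + (Y + 6) = Y + (6 + Y) = 6 + 2*Y)
l = 1134 (l = 1355 - 221 = 1134)
l*f(h(-4)) = 1134*(6 + 2*(7/(-4))) = 1134*(6 + 2*(7*(-¼))) = 1134*(6 + 2*(-7/4)) = 1134*(6 - 7/2) = 1134*(5/2) = 2835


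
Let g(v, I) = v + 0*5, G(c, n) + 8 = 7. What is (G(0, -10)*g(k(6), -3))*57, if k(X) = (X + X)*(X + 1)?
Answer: -4788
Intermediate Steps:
G(c, n) = -1 (G(c, n) = -8 + 7 = -1)
k(X) = 2*X*(1 + X) (k(X) = (2*X)*(1 + X) = 2*X*(1 + X))
g(v, I) = v (g(v, I) = v + 0 = v)
(G(0, -10)*g(k(6), -3))*57 = -2*6*(1 + 6)*57 = -2*6*7*57 = -1*84*57 = -84*57 = -4788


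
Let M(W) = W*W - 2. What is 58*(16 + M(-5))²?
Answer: 88218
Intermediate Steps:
M(W) = -2 + W² (M(W) = W² - 2 = -2 + W²)
58*(16 + M(-5))² = 58*(16 + (-2 + (-5)²))² = 58*(16 + (-2 + 25))² = 58*(16 + 23)² = 58*39² = 58*1521 = 88218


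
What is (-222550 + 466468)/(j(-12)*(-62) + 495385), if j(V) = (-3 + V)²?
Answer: 243918/481435 ≈ 0.50665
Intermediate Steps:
(-222550 + 466468)/(j(-12)*(-62) + 495385) = (-222550 + 466468)/((-3 - 12)²*(-62) + 495385) = 243918/((-15)²*(-62) + 495385) = 243918/(225*(-62) + 495385) = 243918/(-13950 + 495385) = 243918/481435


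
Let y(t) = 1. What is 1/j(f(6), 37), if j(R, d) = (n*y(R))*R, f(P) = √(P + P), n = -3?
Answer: -√3/18 ≈ -0.096225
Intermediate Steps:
f(P) = √2*√P (f(P) = √(2*P) = √2*√P)
j(R, d) = -3*R (j(R, d) = (-3*1)*R = -3*R)
1/j(f(6), 37) = 1/(-3*√2*√6) = 1/(-6*√3) = -√3/18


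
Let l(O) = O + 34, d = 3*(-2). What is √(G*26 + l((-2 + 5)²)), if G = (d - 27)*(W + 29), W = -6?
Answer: I*√19691 ≈ 140.32*I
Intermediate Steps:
d = -6
G = -759 (G = (-6 - 27)*(-6 + 29) = -33*23 = -759)
l(O) = 34 + O
√(G*26 + l((-2 + 5)²)) = √(-759*26 + (34 + (-2 + 5)²)) = √(-19734 + (34 + 3²)) = √(-19734 + (34 + 9)) = √(-19734 + 43) = √(-19691) = I*√19691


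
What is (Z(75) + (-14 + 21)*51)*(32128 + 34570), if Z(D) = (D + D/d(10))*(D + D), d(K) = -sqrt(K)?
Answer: 774163686 - 75035250*sqrt(10) ≈ 5.3688e+8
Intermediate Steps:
Z(D) = 2*D*(D - D*sqrt(10)/10) (Z(D) = (D + D/((-sqrt(10))))*(D + D) = (D + D*(-sqrt(10)/10))*(2*D) = (D - D*sqrt(10)/10)*(2*D) = 2*D*(D - D*sqrt(10)/10))
(Z(75) + (-14 + 21)*51)*(32128 + 34570) = ((1/5)*75**2*(10 - sqrt(10)) + (-14 + 21)*51)*(32128 + 34570) = ((1/5)*5625*(10 - sqrt(10)) + 7*51)*66698 = ((11250 - 1125*sqrt(10)) + 357)*66698 = (11607 - 1125*sqrt(10))*66698 = 774163686 - 75035250*sqrt(10)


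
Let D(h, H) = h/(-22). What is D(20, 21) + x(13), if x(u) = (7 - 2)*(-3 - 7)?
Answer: -560/11 ≈ -50.909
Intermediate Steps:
x(u) = -50 (x(u) = 5*(-10) = -50)
D(h, H) = -h/22 (D(h, H) = h*(-1/22) = -h/22)
D(20, 21) + x(13) = -1/22*20 - 50 = -10/11 - 50 = -560/11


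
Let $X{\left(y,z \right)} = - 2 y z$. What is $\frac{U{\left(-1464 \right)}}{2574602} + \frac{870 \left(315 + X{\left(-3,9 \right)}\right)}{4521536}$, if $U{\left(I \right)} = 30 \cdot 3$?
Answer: $\frac{206732854575}{2910288907168} \approx 0.071035$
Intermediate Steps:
$U{\left(I \right)} = 90$
$X{\left(y,z \right)} = - 2 y z$
$\frac{U{\left(-1464 \right)}}{2574602} + \frac{870 \left(315 + X{\left(-3,9 \right)}\right)}{4521536} = \frac{90}{2574602} + \frac{870 \left(315 - \left(-6\right) 9\right)}{4521536} = 90 \cdot \frac{1}{2574602} + 870 \left(315 + 54\right) \frac{1}{4521536} = \frac{45}{1287301} + 870 \cdot 369 \cdot \frac{1}{4521536} = \frac{45}{1287301} + 321030 \cdot \frac{1}{4521536} = \frac{45}{1287301} + \frac{160515}{2260768} = \frac{206732854575}{2910288907168}$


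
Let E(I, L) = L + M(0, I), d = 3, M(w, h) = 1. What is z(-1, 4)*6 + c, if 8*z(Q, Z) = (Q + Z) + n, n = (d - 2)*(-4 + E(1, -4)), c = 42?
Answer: 39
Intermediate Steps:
E(I, L) = 1 + L (E(I, L) = L + 1 = 1 + L)
n = -7 (n = (3 - 2)*(-4 + (1 - 4)) = 1*(-4 - 3) = 1*(-7) = -7)
z(Q, Z) = -7/8 + Q/8 + Z/8 (z(Q, Z) = ((Q + Z) - 7)/8 = (-7 + Q + Z)/8 = -7/8 + Q/8 + Z/8)
z(-1, 4)*6 + c = (-7/8 + (1/8)*(-1) + (1/8)*4)*6 + 42 = (-7/8 - 1/8 + 1/2)*6 + 42 = -1/2*6 + 42 = -3 + 42 = 39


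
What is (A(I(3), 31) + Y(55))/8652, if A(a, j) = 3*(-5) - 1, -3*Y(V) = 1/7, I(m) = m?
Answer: -337/181692 ≈ -0.0018548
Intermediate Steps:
Y(V) = -1/21 (Y(V) = -1/3/7 = -1/3*1/7 = -1/21)
A(a, j) = -16 (A(a, j) = -15 - 1 = -16)
(A(I(3), 31) + Y(55))/8652 = (-16 - 1/21)/8652 = -337/21*1/8652 = -337/181692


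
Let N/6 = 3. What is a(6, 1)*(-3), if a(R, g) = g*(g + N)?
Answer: -57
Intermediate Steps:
N = 18 (N = 6*3 = 18)
a(R, g) = g*(18 + g) (a(R, g) = g*(g + 18) = g*(18 + g))
a(6, 1)*(-3) = (1*(18 + 1))*(-3) = (1*19)*(-3) = 19*(-3) = -57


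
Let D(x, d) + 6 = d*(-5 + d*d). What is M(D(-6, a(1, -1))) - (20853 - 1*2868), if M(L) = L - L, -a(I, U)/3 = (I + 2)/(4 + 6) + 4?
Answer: -17985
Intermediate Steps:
a(I, U) = -63/5 - 3*I/10 (a(I, U) = -3*((I + 2)/(4 + 6) + 4) = -3*((2 + I)/10 + 4) = -3*((2 + I)*(⅒) + 4) = -3*((⅕ + I/10) + 4) = -3*(21/5 + I/10) = -63/5 - 3*I/10)
D(x, d) = -6 + d*(-5 + d²) (D(x, d) = -6 + d*(-5 + d*d) = -6 + d*(-5 + d²))
M(L) = 0
M(D(-6, a(1, -1))) - (20853 - 1*2868) = 0 - (20853 - 1*2868) = 0 - (20853 - 2868) = 0 - 1*17985 = 0 - 17985 = -17985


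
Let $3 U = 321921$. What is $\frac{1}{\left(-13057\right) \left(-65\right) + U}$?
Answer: $\frac{1}{956012} \approx 1.046 \cdot 10^{-6}$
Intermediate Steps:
$U = 107307$ ($U = \frac{1}{3} \cdot 321921 = 107307$)
$\frac{1}{\left(-13057\right) \left(-65\right) + U} = \frac{1}{\left(-13057\right) \left(-65\right) + 107307} = \frac{1}{848705 + 107307} = \frac{1}{956012}$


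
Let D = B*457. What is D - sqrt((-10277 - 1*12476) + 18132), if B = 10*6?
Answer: 27420 - I*sqrt(4621) ≈ 27420.0 - 67.978*I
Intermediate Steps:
B = 60
D = 27420 (D = 60*457 = 27420)
D - sqrt((-10277 - 1*12476) + 18132) = 27420 - sqrt((-10277 - 1*12476) + 18132) = 27420 - sqrt((-10277 - 12476) + 18132) = 27420 - sqrt(-22753 + 18132) = 27420 - sqrt(-4621) = 27420 - I*sqrt(4621)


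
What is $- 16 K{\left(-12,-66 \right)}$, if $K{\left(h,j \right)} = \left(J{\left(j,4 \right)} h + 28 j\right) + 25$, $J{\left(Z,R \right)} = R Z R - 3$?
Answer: $-174160$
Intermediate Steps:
$J{\left(Z,R \right)} = -3 + Z R^{2}$ ($J{\left(Z,R \right)} = Z R^{2} - 3 = -3 + Z R^{2}$)
$K{\left(h,j \right)} = 25 + 28 j + h \left(-3 + 16 j\right)$ ($K{\left(h,j \right)} = \left(\left(-3 + j 4^{2}\right) h + 28 j\right) + 25 = \left(\left(-3 + j 16\right) h + 28 j\right) + 25 = \left(\left(-3 + 16 j\right) h + 28 j\right) + 25 = \left(h \left(-3 + 16 j\right) + 28 j\right) + 25 = \left(28 j + h \left(-3 + 16 j\right)\right) + 25 = 25 + 28 j + h \left(-3 + 16 j\right)$)
$- 16 K{\left(-12,-66 \right)} = - 16 \left(25 + 28 \left(-66\right) - 12 \left(-3 + 16 \left(-66\right)\right)\right) = - 16 \left(25 - 1848 - 12 \left(-3 - 1056\right)\right) = - 16 \left(25 - 1848 - -12708\right) = - 16 \left(25 - 1848 + 12708\right) = \left(-16\right) 10885 = -174160$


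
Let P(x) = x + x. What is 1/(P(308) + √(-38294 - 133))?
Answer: 616/417883 - I*√38427/417883 ≈ 0.0014741 - 0.0004691*I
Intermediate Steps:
P(x) = 2*x
1/(P(308) + √(-38294 - 133)) = 1/(2*308 + √(-38294 - 133)) = 1/(616 + √(-38427)) = 1/(616 + I*√38427)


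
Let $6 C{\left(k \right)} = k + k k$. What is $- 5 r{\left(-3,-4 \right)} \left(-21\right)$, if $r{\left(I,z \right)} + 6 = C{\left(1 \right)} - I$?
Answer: $-280$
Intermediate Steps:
$C{\left(k \right)} = \frac{k}{6} + \frac{k^{2}}{6}$ ($C{\left(k \right)} = \frac{k + k k}{6} = \frac{k + k^{2}}{6} = \frac{k}{6} + \frac{k^{2}}{6}$)
$r{\left(I,z \right)} = - \frac{17}{3} - I$ ($r{\left(I,z \right)} = -6 - \left(I - \frac{1 + 1}{6}\right) = -6 - \left(- \frac{1}{3} + I\right) = - \frac{17}{3} - I$)
$- 5 r{\left(-3,-4 \right)} \left(-21\right) = - 5 \left(- \frac{17}{3} - -3\right) \left(-21\right) = - 5 \left(- \frac{17}{3} + 3\right) \left(-21\right) = \left(-5\right) \left(- \frac{8}{3}\right) \left(-21\right) = \frac{40}{3} \left(-21\right) = -280$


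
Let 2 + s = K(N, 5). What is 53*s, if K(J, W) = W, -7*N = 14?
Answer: 159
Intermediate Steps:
N = -2 (N = -⅐*14 = -2)
s = 3 (s = -2 + 5 = 3)
53*s = 53*3 = 159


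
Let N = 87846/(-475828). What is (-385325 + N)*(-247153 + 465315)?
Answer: -9999919515790813/118957 ≈ -8.4063e+10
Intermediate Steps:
N = -43923/237914 (N = 87846*(-1/475828) = -43923/237914 ≈ -0.18462)
(-385325 + N)*(-247153 + 465315) = (-385325 - 43923/237914)*(-247153 + 465315) = -91674255973/237914*218162 = -9999919515790813/118957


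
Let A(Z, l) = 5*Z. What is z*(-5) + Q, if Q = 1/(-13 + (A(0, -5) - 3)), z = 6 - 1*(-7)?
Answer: -1041/16 ≈ -65.063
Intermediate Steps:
z = 13 (z = 6 + 7 = 13)
Q = -1/16 (Q = 1/(-13 + (5*0 - 3)) = 1/(-13 + (0 - 3)) = 1/(-13 - 3) = 1/(-16) = -1/16 ≈ -0.062500)
z*(-5) + Q = 13*(-5) - 1/16 = -65 - 1/16 = -1041/16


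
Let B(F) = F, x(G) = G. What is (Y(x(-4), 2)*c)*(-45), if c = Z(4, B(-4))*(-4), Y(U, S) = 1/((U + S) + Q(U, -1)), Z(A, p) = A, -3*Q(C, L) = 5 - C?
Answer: -144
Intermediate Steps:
Q(C, L) = -5/3 + C/3 (Q(C, L) = -(5 - C)/3 = -5/3 + C/3)
Y(U, S) = 1/(-5/3 + S + 4*U/3) (Y(U, S) = 1/((U + S) + (-5/3 + U/3)) = 1/((S + U) + (-5/3 + U/3)) = 1/(-5/3 + S + 4*U/3))
c = -16 (c = 4*(-4) = -16)
(Y(x(-4), 2)*c)*(-45) = ((3/(-5 + 3*2 + 4*(-4)))*(-16))*(-45) = ((3/(-5 + 6 - 16))*(-16))*(-45) = ((3/(-15))*(-16))*(-45) = ((3*(-1/15))*(-16))*(-45) = -⅕*(-16)*(-45) = (16/5)*(-45) = -144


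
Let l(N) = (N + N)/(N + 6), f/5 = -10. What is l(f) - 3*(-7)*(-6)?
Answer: -1361/11 ≈ -123.73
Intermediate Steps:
f = -50 (f = 5*(-10) = -50)
l(N) = 2*N/(6 + N) (l(N) = (2*N)/(6 + N) = 2*N/(6 + N))
l(f) - 3*(-7)*(-6) = 2*(-50)/(6 - 50) - 3*(-7)*(-6) = 2*(-50)/(-44) - (-21)*(-6) = 2*(-50)*(-1/44) - 1*126 = 25/11 - 126 = -1361/11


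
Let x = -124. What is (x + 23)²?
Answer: 10201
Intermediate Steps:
(x + 23)² = (-124 + 23)² = (-101)² = 10201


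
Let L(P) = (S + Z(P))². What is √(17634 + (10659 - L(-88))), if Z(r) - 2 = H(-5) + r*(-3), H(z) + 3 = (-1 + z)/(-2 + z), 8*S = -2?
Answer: I*√32297449/28 ≈ 202.97*I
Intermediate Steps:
S = -¼ (S = (⅛)*(-2) = -¼ ≈ -0.25000)
H(z) = -3 + (-1 + z)/(-2 + z)
Z(r) = -⅐ - 3*r (Z(r) = 2 + ((5 - 2*(-5))/(-2 - 5) + r*(-3)) = 2 + ((5 + 10)/(-7) - 3*r) = 2 + (-⅐*15 - 3*r) = 2 + (-15/7 - 3*r) = -⅐ - 3*r)
L(P) = (-11/28 - 3*P)² (L(P) = (-¼ + (-⅐ - 3*P))² = (-11/28 - 3*P)²)
√(17634 + (10659 - L(-88))) = √(17634 + (10659 - (11 + 84*(-88))²/784)) = √(17634 + (10659 - (11 - 7392)²/784)) = √(17634 + (10659 - (-7381)²/784)) = √(17634 + (10659 - 54479161/784)) = √(17634 - 46122505/784) = √(-32297449/784) = I*√32297449/28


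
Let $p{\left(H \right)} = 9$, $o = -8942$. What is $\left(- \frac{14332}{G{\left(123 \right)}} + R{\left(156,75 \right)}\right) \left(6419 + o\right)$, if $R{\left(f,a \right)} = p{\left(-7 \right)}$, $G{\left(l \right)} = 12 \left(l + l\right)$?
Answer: $- \frac{2572619}{246} \approx -10458.0$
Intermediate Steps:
$G{\left(l \right)} = 24 l$ ($G{\left(l \right)} = 12 \cdot 2 l = 24 l$)
$R{\left(f,a \right)} = 9$
$\left(- \frac{14332}{G{\left(123 \right)}} + R{\left(156,75 \right)}\right) \left(6419 + o\right) = \left(- \frac{14332}{24 \cdot 123} + 9\right) \left(6419 - 8942\right) = \left(- \frac{14332}{2952} + 9\right) \left(-2523\right) = \left(\left(-14332\right) \frac{1}{2952} + 9\right) \left(-2523\right) = \left(- \frac{3583}{738} + 9\right) \left(-2523\right) = \frac{3059}{738} \left(-2523\right) = - \frac{2572619}{246}$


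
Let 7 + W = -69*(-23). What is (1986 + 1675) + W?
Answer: 5241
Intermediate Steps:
W = 1580 (W = -7 - 69*(-23) = -7 + 1587 = 1580)
(1986 + 1675) + W = (1986 + 1675) + 1580 = 3661 + 1580 = 5241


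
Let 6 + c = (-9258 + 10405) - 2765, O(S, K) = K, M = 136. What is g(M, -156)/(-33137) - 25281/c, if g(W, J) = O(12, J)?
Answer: 64460757/4139576 ≈ 15.572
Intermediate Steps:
c = -1624 (c = -6 + ((-9258 + 10405) - 2765) = -6 + (1147 - 2765) = -6 - 1618 = -1624)
g(W, J) = J
g(M, -156)/(-33137) - 25281/c = -156/(-33137) - 25281/(-1624) = -156*(-1/33137) - 25281*(-1/1624) = 12/2549 + 25281/1624 = 64460757/4139576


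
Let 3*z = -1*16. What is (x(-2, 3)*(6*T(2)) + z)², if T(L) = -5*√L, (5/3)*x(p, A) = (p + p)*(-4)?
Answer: 1493248/9 + 3072*√2 ≈ 1.7026e+5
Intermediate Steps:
x(p, A) = -24*p/5 (x(p, A) = 3*((p + p)*(-4))/5 = 3*((2*p)*(-4))/5 = 3*(-8*p)/5 = -24*p/5)
z = -16/3 (z = (-1*16)/3 = (⅓)*(-16) = -16/3 ≈ -5.3333)
(x(-2, 3)*(6*T(2)) + z)² = ((-24/5*(-2))*(6*(-5*√2)) - 16/3)² = (48*(-30*√2)/5 - 16/3)² = (-288*√2 - 16/3)² = (-16/3 - 288*√2)²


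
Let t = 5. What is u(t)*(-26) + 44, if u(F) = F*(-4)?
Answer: 564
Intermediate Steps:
u(F) = -4*F
u(t)*(-26) + 44 = -4*5*(-26) + 44 = -20*(-26) + 44 = 520 + 44 = 564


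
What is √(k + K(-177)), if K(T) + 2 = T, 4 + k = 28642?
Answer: √28459 ≈ 168.70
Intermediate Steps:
k = 28638 (k = -4 + 28642 = 28638)
K(T) = -2 + T
√(k + K(-177)) = √(28638 + (-2 - 177)) = √(28638 - 179) = √28459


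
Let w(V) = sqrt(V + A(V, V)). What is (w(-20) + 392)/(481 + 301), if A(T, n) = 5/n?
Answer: 196/391 + 9*I/1564 ≈ 0.50128 + 0.0057545*I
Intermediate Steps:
w(V) = sqrt(V + 5/V)
(w(-20) + 392)/(481 + 301) = (sqrt(-20 + 5/(-20)) + 392)/(481 + 301) = (sqrt(-20 + 5*(-1/20)) + 392)/782 = (sqrt(-20 - 1/4) + 392)*(1/782) = (sqrt(-81/4) + 392)*(1/782) = (9*I/2 + 392)*(1/782) = (392 + 9*I/2)*(1/782) = 196/391 + 9*I/1564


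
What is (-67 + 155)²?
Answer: 7744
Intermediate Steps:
(-67 + 155)² = 88² = 7744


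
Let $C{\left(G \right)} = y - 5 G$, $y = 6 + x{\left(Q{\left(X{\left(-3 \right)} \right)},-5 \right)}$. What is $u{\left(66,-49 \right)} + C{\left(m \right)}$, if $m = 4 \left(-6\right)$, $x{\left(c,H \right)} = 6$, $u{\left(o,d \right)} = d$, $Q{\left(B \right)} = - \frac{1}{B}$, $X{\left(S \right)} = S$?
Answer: $83$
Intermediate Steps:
$y = 12$ ($y = 6 + 6 = 12$)
$m = -24$
$C{\left(G \right)} = 12 - 5 G$
$u{\left(66,-49 \right)} + C{\left(m \right)} = -49 + \left(12 - -120\right) = -49 + \left(12 + 120\right) = -49 + 132 = 83$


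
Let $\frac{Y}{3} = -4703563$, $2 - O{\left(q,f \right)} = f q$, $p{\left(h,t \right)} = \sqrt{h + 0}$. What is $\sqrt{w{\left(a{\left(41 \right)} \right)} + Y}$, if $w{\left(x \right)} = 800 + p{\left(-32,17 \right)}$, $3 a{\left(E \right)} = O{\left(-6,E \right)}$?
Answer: $\sqrt{-14109889 + 4 i \sqrt{2}} \approx 0.0007 + 3756.3 i$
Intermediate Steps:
$p{\left(h,t \right)} = \sqrt{h}$
$O{\left(q,f \right)} = 2 - f q$
$Y = -14110689$ ($Y = 3 \left(-4703563\right) = -14110689$)
$a{\left(E \right)} = \frac{2}{3} + 2 E$ ($a{\left(E \right)} = \frac{2 - E \left(-6\right)}{3} = \frac{2 + 6 E}{3} = \frac{2}{3} + 2 E$)
$w{\left(x \right)} = 800 + 4 i \sqrt{2}$ ($w{\left(x \right)} = 800 + \sqrt{-32} = 800 + 4 i \sqrt{2}$)
$\sqrt{w{\left(a{\left(41 \right)} \right)} + Y} = \sqrt{\left(800 + 4 i \sqrt{2}\right) - 14110689} = \sqrt{-14109889 + 4 i \sqrt{2}}$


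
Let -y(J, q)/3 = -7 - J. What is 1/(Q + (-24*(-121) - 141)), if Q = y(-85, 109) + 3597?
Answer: 1/6126 ≈ 0.00016324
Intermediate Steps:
y(J, q) = 21 + 3*J (y(J, q) = -3*(-7 - J) = 21 + 3*J)
Q = 3363 (Q = (21 + 3*(-85)) + 3597 = (21 - 255) + 3597 = -234 + 3597 = 3363)
1/(Q + (-24*(-121) - 141)) = 1/(3363 + (-24*(-121) - 141)) = 1/(3363 + (2904 - 141)) = 1/(3363 + 2763) = 1/6126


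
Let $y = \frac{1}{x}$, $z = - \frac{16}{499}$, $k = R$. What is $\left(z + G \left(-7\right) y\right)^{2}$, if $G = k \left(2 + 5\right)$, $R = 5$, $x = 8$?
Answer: $\frac{14977598689}{15936064} \approx 939.86$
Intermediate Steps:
$k = 5$
$z = - \frac{16}{499}$ ($z = \left(-16\right) \frac{1}{499} = - \frac{16}{499} \approx -0.032064$)
$G = 35$ ($G = 5 \left(2 + 5\right) = 5 \cdot 7 = 35$)
$y = \frac{1}{8} \approx 0.125$
$\left(z + G \left(-7\right) y\right)^{2} = \left(- \frac{16}{499} + 35 \left(-7\right) \frac{1}{8}\right)^{2} = \left(- \frac{16}{499} - \frac{245}{8}\right)^{2} = \left(- \frac{122383}{3992}\right)^{2} = \frac{14977598689}{15936064}$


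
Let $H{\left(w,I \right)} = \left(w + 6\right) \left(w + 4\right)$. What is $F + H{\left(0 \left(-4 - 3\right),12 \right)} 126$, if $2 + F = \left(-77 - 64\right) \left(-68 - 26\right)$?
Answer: $16276$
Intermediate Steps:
$F = 13252$ ($F = -2 + \left(-77 - 64\right) \left(-68 - 26\right) = -2 - -13254 = -2 + 13254 = 13252$)
$H{\left(w,I \right)} = \left(4 + w\right) \left(6 + w\right)$ ($H{\left(w,I \right)} = \left(6 + w\right) \left(4 + w\right) = \left(4 + w\right) \left(6 + w\right)$)
$F + H{\left(0 \left(-4 - 3\right),12 \right)} 126 = 13252 + \left(24 + \left(0 \left(-4 - 3\right)\right)^{2} + 10 \cdot 0 \left(-4 - 3\right)\right) 126 = 13252 + \left(24 + \left(0 \left(-7\right)\right)^{2} + 10 \cdot 0 \left(-7\right)\right) 126 = 13252 + \left(24 + 0^{2} + 10 \cdot 0\right) 126 = 13252 + \left(24 + 0 + 0\right) 126 = 13252 + 24 \cdot 126 = 13252 + 3024 = 16276$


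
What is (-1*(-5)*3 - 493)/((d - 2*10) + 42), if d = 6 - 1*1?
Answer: -478/27 ≈ -17.704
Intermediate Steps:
d = 5 (d = 6 - 1 = 5)
(-1*(-5)*3 - 493)/((d - 2*10) + 42) = (-1*(-5)*3 - 493)/((5 - 2*10) + 42) = (5*3 - 493)/((5 - 20) + 42) = (15 - 493)/(-15 + 42) = -478/27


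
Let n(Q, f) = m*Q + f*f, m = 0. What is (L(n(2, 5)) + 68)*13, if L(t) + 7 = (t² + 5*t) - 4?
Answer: 10491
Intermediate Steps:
n(Q, f) = f² (n(Q, f) = 0*Q + f*f = 0 + f² = f²)
L(t) = -11 + t² + 5*t (L(t) = -7 + ((t² + 5*t) - 4) = -7 + (-4 + t² + 5*t) = -11 + t² + 5*t)
(L(n(2, 5)) + 68)*13 = ((-11 + (5²)² + 5*5²) + 68)*13 = ((-11 + 25² + 5*25) + 68)*13 = ((-11 + 625 + 125) + 68)*13 = (739 + 68)*13 = 807*13 = 10491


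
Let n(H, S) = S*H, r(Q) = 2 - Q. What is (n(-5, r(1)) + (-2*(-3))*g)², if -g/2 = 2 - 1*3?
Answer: 49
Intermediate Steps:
n(H, S) = H*S
g = 2 (g = -2*(2 - 1*3) = -2*(2 - 3) = -2*(-1) = 2)
(n(-5, r(1)) + (-2*(-3))*g)² = (-5*(2 - 1*1) - 2*(-3)*2)² = (-5*(2 - 1) + 6*2)² = (-5*1 + 12)² = (-5 + 12)² = 7² = 49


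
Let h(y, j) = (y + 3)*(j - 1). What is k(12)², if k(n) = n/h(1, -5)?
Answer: ¼ ≈ 0.25000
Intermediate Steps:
h(y, j) = (-1 + j)*(3 + y) (h(y, j) = (3 + y)*(-1 + j) = (-1 + j)*(3 + y))
k(n) = -n/24 (k(n) = n/(-3 - 1*1 + 3*(-5) - 5*1) = n/(-3 - 1 - 15 - 5) = n/(-24) = n*(-1/24) = -n/24)
k(12)² = (-1/24*12)² = (-½)² = ¼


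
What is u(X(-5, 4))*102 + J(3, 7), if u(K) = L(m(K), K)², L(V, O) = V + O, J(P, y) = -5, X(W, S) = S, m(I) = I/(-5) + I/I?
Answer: 44857/25 ≈ 1794.3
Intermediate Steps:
m(I) = 1 - I/5 (m(I) = I*(-⅕) + 1 = -I/5 + 1 = 1 - I/5)
L(V, O) = O + V
u(K) = (1 + 4*K/5)² (u(K) = (K + (1 - K/5))² = (1 + 4*K/5)²)
u(X(-5, 4))*102 + J(3, 7) = ((5 + 4*4)²/25)*102 - 5 = ((5 + 16)²/25)*102 - 5 = ((1/25)*21²)*102 - 5 = ((1/25)*441)*102 - 5 = (441/25)*102 - 5 = 44982/25 - 5 = 44857/25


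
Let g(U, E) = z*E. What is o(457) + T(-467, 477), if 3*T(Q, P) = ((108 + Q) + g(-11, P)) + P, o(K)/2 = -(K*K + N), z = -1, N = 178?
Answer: -1254521/3 ≈ -4.1817e+5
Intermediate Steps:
g(U, E) = -E
o(K) = -356 - 2*K² (o(K) = 2*(-(K*K + 178)) = 2*(-(K² + 178)) = 2*(-(178 + K²)) = 2*(-178 - K²) = -356 - 2*K²)
T(Q, P) = 36 + Q/3 (T(Q, P) = (((108 + Q) - P) + P)/3 = ((108 + Q - P) + P)/3 = (108 + Q)/3 = 36 + Q/3)
o(457) + T(-467, 477) = (-356 - 2*457²) + (36 + (⅓)*(-467)) = (-356 - 2*208849) + (36 - 467/3) = (-356 - 417698) - 359/3 = -418054 - 359/3 = -1254521/3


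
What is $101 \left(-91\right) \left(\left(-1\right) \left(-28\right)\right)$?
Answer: $-257348$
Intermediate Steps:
$101 \left(-91\right) \left(\left(-1\right) \left(-28\right)\right) = \left(-9191\right) 28 = -257348$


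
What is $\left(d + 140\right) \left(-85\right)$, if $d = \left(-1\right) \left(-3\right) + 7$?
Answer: $-12750$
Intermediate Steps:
$d = 10$ ($d = 3 + 7 = 10$)
$\left(d + 140\right) \left(-85\right) = \left(10 + 140\right) \left(-85\right) = 150 \left(-85\right) = -12750$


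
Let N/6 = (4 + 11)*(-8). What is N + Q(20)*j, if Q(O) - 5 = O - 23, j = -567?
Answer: -1854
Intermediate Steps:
Q(O) = -18 + O (Q(O) = 5 + (O - 23) = 5 + (-23 + O) = -18 + O)
N = -720 (N = 6*((4 + 11)*(-8)) = 6*(15*(-8)) = 6*(-120) = -720)
N + Q(20)*j = -720 + (-18 + 20)*(-567) = -720 + 2*(-567) = -720 - 1134 = -1854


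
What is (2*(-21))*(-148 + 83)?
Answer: 2730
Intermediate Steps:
(2*(-21))*(-148 + 83) = -42*(-65) = 2730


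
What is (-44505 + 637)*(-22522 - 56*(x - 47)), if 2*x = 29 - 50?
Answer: 846740136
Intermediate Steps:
x = -21/2 (x = (29 - 50)/2 = (½)*(-21) = -21/2 ≈ -10.500)
(-44505 + 637)*(-22522 - 56*(x - 47)) = (-44505 + 637)*(-22522 - 56*(-21/2 - 47)) = -43868*(-22522 - 56*(-115/2)) = -43868*(-22522 + 3220) = -43868*(-19302) = 846740136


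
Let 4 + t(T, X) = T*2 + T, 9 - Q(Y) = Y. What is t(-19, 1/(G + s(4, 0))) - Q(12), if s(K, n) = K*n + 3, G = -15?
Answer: -58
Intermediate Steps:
Q(Y) = 9 - Y
s(K, n) = 3 + K*n
t(T, X) = -4 + 3*T (t(T, X) = -4 + (T*2 + T) = -4 + (2*T + T) = -4 + 3*T)
t(-19, 1/(G + s(4, 0))) - Q(12) = (-4 + 3*(-19)) - (9 - 1*12) = (-4 - 57) - (9 - 12) = -61 - 1*(-3) = -61 + 3 = -58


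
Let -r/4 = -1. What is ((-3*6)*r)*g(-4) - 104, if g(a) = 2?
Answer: -248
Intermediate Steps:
r = 4 (r = -4*(-1) = 4)
((-3*6)*r)*g(-4) - 104 = (-3*6*4)*2 - 104 = -18*4*2 - 104 = -72*2 - 104 = -144 - 104 = -248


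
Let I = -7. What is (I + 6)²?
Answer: 1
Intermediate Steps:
(I + 6)² = (-7 + 6)² = (-1)² = 1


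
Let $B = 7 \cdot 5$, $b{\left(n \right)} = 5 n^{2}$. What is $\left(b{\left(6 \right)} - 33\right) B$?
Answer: $5145$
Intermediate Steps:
$B = 35$
$\left(b{\left(6 \right)} - 33\right) B = \left(5 \cdot 6^{2} - 33\right) 35 = \left(5 \cdot 36 - 33\right) 35 = \left(180 - 33\right) 35 = 147 \cdot 35 = 5145$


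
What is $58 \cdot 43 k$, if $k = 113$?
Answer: $281822$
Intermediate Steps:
$58 \cdot 43 k = 58 \cdot 43 \cdot 113 = 2494 \cdot 113 = 281822$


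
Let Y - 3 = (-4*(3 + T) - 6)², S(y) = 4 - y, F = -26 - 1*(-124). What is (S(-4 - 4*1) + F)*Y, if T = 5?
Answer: 159170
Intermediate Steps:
F = 98 (F = -26 + 124 = 98)
Y = 1447 (Y = 3 + (-4*(3 + 5) - 6)² = 3 + (-4*8 - 6)² = 3 + (-32 - 6)² = 3 + (-38)² = 3 + 1444 = 1447)
(S(-4 - 4*1) + F)*Y = ((4 - (-4 - 4*1)) + 98)*1447 = ((4 - (-4 - 4)) + 98)*1447 = ((4 - 1*(-8)) + 98)*1447 = ((4 + 8) + 98)*1447 = (12 + 98)*1447 = 110*1447 = 159170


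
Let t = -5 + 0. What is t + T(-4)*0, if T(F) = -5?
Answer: -5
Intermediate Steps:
t = -5
t + T(-4)*0 = -5 - 5*0 = -5 + 0 = -5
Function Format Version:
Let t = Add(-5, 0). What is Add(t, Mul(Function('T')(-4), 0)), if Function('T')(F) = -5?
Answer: -5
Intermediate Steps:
t = -5
Add(t, Mul(Function('T')(-4), 0)) = Add(-5, Mul(-5, 0)) = Add(-5, 0) = -5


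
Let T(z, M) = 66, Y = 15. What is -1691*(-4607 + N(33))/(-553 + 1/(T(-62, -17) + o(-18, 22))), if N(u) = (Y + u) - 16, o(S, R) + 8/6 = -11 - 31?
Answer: -27687900/1979 ≈ -13991.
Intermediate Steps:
o(S, R) = -130/3 (o(S, R) = -4/3 + (-11 - 31) = -4/3 - 42 = -130/3)
N(u) = -1 + u (N(u) = (15 + u) - 16 = -1 + u)
-1691*(-4607 + N(33))/(-553 + 1/(T(-62, -17) + o(-18, 22))) = -1691*(-4607 + (-1 + 33))/(-553 + 1/(66 - 130/3)) = -1691*(-4607 + 32)/(-553 + 1/(68/3)) = -1691*(-4575/(-553 + 3/68)) = -1691/((-37601/68*(-1/4575))) = -1691/37601/311100 = -1691*311100/37601 = -27687900/1979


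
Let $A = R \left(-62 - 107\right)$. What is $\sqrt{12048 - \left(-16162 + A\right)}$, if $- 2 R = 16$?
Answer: $\sqrt{26858} \approx 163.88$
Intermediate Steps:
$R = -8$ ($R = \left(- \frac{1}{2}\right) 16 = -8$)
$A = 1352$ ($A = - 8 \left(-62 - 107\right) = \left(-8\right) \left(-169\right) = 1352$)
$\sqrt{12048 - \left(-16162 + A\right)} = \sqrt{12048 + \left(16162 - 1352\right)} = \sqrt{12048 + 14810} = \sqrt{26858}$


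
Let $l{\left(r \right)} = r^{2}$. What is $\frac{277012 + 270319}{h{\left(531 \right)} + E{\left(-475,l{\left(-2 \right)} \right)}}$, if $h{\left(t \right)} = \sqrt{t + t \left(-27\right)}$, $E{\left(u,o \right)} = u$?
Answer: $- \frac{259982225}{239431} - \frac{1641993 i \sqrt{1534}}{239431} \approx -1085.8 - 268.6 i$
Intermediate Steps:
$h{\left(t \right)} = \sqrt{26} \sqrt{- t}$ ($h{\left(t \right)} = \sqrt{t - 27 t} = \sqrt{- 26 t} = \sqrt{26} \sqrt{- t}$)
$\frac{277012 + 270319}{h{\left(531 \right)} + E{\left(-475,l{\left(-2 \right)} \right)}} = \frac{277012 + 270319}{\sqrt{26} \sqrt{\left(-1\right) 531} - 475} = \frac{547331}{\sqrt{26} \sqrt{-531} - 475} = \frac{547331}{\sqrt{26} \cdot 3 i \sqrt{59} - 475} = \frac{547331}{3 i \sqrt{1534} - 475} = \frac{547331}{-475 + 3 i \sqrt{1534}}$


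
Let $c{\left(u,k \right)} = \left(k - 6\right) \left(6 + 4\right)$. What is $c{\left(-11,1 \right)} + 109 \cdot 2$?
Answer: $168$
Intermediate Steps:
$c{\left(u,k \right)} = -60 + 10 k$ ($c{\left(u,k \right)} = \left(-6 + k\right) 10 = -60 + 10 k$)
$c{\left(-11,1 \right)} + 109 \cdot 2 = \left(-60 + 10 \cdot 1\right) + 109 \cdot 2 = \left(-60 + 10\right) + 218 = -50 + 218 = 168$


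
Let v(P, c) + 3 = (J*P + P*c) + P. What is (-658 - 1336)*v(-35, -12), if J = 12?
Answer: 75772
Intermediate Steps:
v(P, c) = -3 + 13*P + P*c (v(P, c) = -3 + ((12*P + P*c) + P) = -3 + (13*P + P*c) = -3 + 13*P + P*c)
(-658 - 1336)*v(-35, -12) = (-658 - 1336)*(-3 + 13*(-35) - 35*(-12)) = -1994*(-3 - 455 + 420) = -1994*(-38) = 75772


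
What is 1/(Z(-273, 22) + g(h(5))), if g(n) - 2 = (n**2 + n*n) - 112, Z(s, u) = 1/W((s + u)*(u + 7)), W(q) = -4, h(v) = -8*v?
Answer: 4/12359 ≈ 0.00032365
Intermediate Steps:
Z(s, u) = -1/4 (Z(s, u) = 1/(-4) = -1/4)
g(n) = -110 + 2*n**2 (g(n) = 2 + ((n**2 + n*n) - 112) = 2 + ((n**2 + n**2) - 112) = 2 + (2*n**2 - 112) = 2 + (-112 + 2*n**2) = -110 + 2*n**2)
1/(Z(-273, 22) + g(h(5))) = 1/(-1/4 + (-110 + 2*(-8*5)**2)) = 1/(-1/4 + (-110 + 2*(-40)**2)) = 1/(-1/4 + (-110 + 2*1600)) = 1/(-1/4 + (-110 + 3200)) = 1/(-1/4 + 3090) = 1/(12359/4) = 4/12359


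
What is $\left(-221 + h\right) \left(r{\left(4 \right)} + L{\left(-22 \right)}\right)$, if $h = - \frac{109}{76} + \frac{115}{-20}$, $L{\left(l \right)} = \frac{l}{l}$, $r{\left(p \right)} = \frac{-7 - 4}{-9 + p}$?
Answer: $- \frac{69368}{95} \approx -730.19$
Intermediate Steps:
$r{\left(p \right)} = - \frac{11}{-9 + p}$
$L{\left(l \right)} = 1$
$h = - \frac{273}{38}$ ($h = \left(-109\right) \frac{1}{76} + 115 \left(- \frac{1}{20}\right) = - \frac{109}{76} - \frac{23}{4} = - \frac{273}{38} \approx -7.1842$)
$\left(-221 + h\right) \left(r{\left(4 \right)} + L{\left(-22 \right)}\right) = \left(-221 - \frac{273}{38}\right) \left(- \frac{11}{-9 + 4} + 1\right) = - \frac{8671 \left(- \frac{11}{-5} + 1\right)}{38} = - \frac{8671 \left(\left(-11\right) \left(- \frac{1}{5}\right) + 1\right)}{38} = - \frac{8671 \left(\frac{11}{5} + 1\right)}{38} = \left(- \frac{8671}{38}\right) \frac{16}{5} = - \frac{69368}{95}$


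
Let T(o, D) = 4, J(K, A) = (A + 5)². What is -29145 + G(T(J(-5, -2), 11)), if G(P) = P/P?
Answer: -29144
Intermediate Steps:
J(K, A) = (5 + A)²
G(P) = 1
-29145 + G(T(J(-5, -2), 11)) = -29145 + 1 = -29144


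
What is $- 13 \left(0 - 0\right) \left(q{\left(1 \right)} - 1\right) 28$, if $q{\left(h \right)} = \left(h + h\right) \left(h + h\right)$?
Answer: $0$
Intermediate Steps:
$q{\left(h \right)} = 4 h^{2}$ ($q{\left(h \right)} = 2 h 2 h = 4 h^{2}$)
$- 13 \left(0 - 0\right) \left(q{\left(1 \right)} - 1\right) 28 = - 13 \left(0 - 0\right) \left(4 \cdot 1^{2} - 1\right) 28 = - 13 \left(0 + 0\right) \left(4 \cdot 1 - 1\right) 28 = - 13 \cdot 0 \left(4 - 1\right) 28 = - 13 \cdot 0 \cdot 3 \cdot 28 = - 13 \cdot 0 \cdot 28 = \left(-13\right) 0 = 0$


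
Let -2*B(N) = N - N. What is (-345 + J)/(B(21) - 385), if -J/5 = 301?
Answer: 370/77 ≈ 4.8052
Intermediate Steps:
J = -1505 (J = -5*301 = -1505)
B(N) = 0 (B(N) = -(N - N)/2 = -½*0 = 0)
(-345 + J)/(B(21) - 385) = (-345 - 1505)/(0 - 385) = -1850/(-385) = -1850*(-1/385) = 370/77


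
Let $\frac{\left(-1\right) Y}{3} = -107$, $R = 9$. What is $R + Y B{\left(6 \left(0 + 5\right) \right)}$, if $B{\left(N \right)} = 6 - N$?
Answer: $-7695$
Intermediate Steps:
$Y = 321$ ($Y = \left(-3\right) \left(-107\right) = 321$)
$R + Y B{\left(6 \left(0 + 5\right) \right)} = 9 + 321 \left(6 - 6 \left(0 + 5\right)\right) = 9 + 321 \left(6 - 6 \cdot 5\right) = 9 + 321 \left(6 - 30\right) = 9 + 321 \left(-24\right) = 9 - 7704 = -7695$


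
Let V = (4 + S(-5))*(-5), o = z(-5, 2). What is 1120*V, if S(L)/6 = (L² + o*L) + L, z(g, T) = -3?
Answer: -1198400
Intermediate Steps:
o = -3
S(L) = -12*L + 6*L² (S(L) = 6*((L² - 3*L) + L) = 6*(L² - 2*L) = -12*L + 6*L²)
V = -1070 (V = (4 + 6*(-5)*(-2 - 5))*(-5) = (4 + 6*(-5)*(-7))*(-5) = (4 + 210)*(-5) = 214*(-5) = -1070)
1120*V = 1120*(-1070) = -1198400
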